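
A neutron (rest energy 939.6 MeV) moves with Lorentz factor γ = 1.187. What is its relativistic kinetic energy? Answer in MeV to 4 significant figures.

γ = 1.187 (given)
K = (γ − 1)m₀c² = (1.187 − 1) × 939.6 MeV = 0.187000 × 939.6 MeV = 175.7 MeV

K ≈ 175.7 MeV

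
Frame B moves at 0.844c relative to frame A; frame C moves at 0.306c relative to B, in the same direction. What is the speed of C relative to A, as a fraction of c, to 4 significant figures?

Compose boost 2: (0.306 + 0.844)/(1 + 0.306×0.844) = 1.150/1.25826 = 0.9140

u ≈ 0.9140c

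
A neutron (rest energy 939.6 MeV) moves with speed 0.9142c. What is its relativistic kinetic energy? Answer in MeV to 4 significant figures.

K ≈ 1379 MeV

γ = 1/√(1 − 0.9142²) = 2.46753
K = (γ − 1)m₀c² = (2.46753 − 1) × 939.6 MeV = 1.46753 × 939.6 MeV = 1379 MeV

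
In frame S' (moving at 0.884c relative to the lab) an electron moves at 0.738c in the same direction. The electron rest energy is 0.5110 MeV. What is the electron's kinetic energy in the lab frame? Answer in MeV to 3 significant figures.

K ≈ 2.17 MeV

u_lab = (0.738 + 0.884)/(1 + 0.738×0.884) = 0.981607
γ = 1/√(1 − 0.981607²) = 5.2380
K = (γ − 1)m₀c² = (5.2380 − 1) × 0.5110 = 4.2380 × 0.5110 = 2.17 MeV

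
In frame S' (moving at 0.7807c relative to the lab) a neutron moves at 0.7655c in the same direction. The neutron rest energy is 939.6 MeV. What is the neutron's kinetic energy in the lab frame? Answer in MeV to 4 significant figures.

u_lab = (0.7655 + 0.7807)/(1 + 0.7655×0.7807) = 0.9678111
γ = 1/√(1 − 0.9678111²) = 3.97333
K = (γ − 1)m₀c² = (3.97333 − 1) × 939.6 = 2.97333 × 939.6 = 2794 MeV

K ≈ 2794 MeV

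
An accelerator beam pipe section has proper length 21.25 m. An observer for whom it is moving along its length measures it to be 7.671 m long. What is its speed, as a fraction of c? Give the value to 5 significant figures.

β ≈ 0.93257

γ = L₀/L = 21.25/7.671 = 2.770173
β = √(1 − 1/γ²) = 0.93257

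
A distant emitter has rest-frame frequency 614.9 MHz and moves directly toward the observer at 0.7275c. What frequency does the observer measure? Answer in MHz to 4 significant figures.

f_obs ≈ 1548 MHz

Relativistic Doppler: f_obs = f_src √((1+β)/(1−β))
= 614.9 × √(1.72750/0.272500) = 614.9 × 2.51783 = 1548 MHz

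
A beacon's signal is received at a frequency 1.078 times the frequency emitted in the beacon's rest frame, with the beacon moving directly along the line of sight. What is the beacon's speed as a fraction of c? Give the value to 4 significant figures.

β ≈ 0.07497

f_obs/f_src = √((1+β)/(1−β)) = 1.078  ⇒  (1+β)/(1−β) = 1.16208
β = |1 − D²|/(1 + D²) = |1 − 1.16208|/(1 + 1.16208) = 0.07497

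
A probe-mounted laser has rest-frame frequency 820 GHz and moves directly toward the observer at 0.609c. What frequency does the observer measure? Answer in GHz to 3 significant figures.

Relativistic Doppler: f_obs = f_src √((1+β)/(1−β))
= 820 × √(1.6090/0.39100) = 820 × 2.0286 = 1660 GHz

f_obs ≈ 1660 GHz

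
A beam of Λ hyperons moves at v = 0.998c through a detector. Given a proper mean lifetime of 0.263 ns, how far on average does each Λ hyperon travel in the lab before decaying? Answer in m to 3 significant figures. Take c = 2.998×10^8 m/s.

d ≈ 1.24 m

γ = 1/√(1 − 0.998²) = 15.819
Dilated lifetime: Δt = γτ₀ = 15.819 × 0.263 ns = 4.1605 ns
d = vΔt = 0.998c × 4.1605 ns = 2.9920×10^8 m/s × 4.1605×10^-9 s = 1.24 m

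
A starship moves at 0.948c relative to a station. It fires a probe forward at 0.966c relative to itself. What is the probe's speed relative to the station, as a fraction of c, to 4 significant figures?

u ≈ 0.9991c

Relativistic velocity addition: u = (u' + v)/(1 + u'v/c²)
= (0.966 + 0.948)/(1 + 0.966×0.948) = 1.914/1.91577 = 0.9991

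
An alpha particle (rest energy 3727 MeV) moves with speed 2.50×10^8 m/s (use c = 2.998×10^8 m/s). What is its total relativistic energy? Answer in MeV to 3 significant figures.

E ≈ 6750 MeV

β = v/c = 2.50×10^8 / 2.998×10^8 = 0.83389
γ = 1/√(1 − 0.83389²) = 1.8118
E = γm₀c² = 1.8118 × 3727 MeV = 6750 MeV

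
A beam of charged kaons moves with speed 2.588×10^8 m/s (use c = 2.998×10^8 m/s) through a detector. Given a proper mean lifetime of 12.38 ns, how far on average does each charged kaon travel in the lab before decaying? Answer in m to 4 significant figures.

β = v/c = 2.588×10^8 / 2.998×10^8 = 0.863242
γ = 1/√(1 − 0.863242²) = 1.98102
Dilated lifetime: Δt = γτ₀ = 1.98102 × 12.38 ns = 24.5250 ns
d = vΔt = 0.863242c × 24.5250 ns = 2.58800×10^8 m/s × 2.45250×10^-8 s = 6.347 m

d ≈ 6.347 m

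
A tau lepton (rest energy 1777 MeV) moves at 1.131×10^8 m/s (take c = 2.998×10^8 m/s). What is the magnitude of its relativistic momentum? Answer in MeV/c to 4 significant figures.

β = v/c = 1.131×10^8 / 2.998×10^8 = 0.377252
γ = 1/√(1 − 0.377252²) = 1.07978
p = γβm₀c = 1.07978 × 0.377252 × 1777 MeV/c = 723.9 MeV/c

p ≈ 723.9 MeV/c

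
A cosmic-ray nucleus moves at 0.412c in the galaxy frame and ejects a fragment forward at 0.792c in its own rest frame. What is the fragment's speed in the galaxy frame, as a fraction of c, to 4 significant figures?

Compose boost 2: (0.792 + 0.412)/(1 + 0.792×0.412) = 1.204/1.32630 = 0.9078

u ≈ 0.9078c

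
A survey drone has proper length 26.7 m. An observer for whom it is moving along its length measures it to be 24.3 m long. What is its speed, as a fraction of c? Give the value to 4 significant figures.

γ = L₀/L = 26.7/24.3 = 1.09877
β = √(1 − 1/γ²) = 0.4144

β ≈ 0.4144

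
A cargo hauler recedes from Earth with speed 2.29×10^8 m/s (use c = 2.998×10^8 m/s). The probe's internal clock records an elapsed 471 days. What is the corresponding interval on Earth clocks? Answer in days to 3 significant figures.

β = v/c = 2.29×10^8 / 2.998×10^8 = 0.76384
γ = 1/√(1 − 0.76384²) = 1.5494
Time dilation: Δt = γτ₀ = 1.5494 × 471 days = 730 days

Δt ≈ 730 days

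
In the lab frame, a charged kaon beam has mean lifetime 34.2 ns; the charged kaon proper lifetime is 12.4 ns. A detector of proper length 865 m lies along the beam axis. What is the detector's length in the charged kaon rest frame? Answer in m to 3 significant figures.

Time dilation ⇒ γ = Δt/τ₀ = 34.2/12.4 = 2.7581
Length contraction: L = L₀/γ = 865/2.7581 = 314 m

L ≈ 314 m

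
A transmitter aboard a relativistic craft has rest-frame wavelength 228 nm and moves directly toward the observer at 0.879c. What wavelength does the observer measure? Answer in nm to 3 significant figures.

λ_obs ≈ 57.9 nm

Relativistic Doppler: λ_obs = λ_src √((1−β)/(1+β))
= 228 × √(0.12100/1.8790) = 228 × 0.25376 = 57.9 nm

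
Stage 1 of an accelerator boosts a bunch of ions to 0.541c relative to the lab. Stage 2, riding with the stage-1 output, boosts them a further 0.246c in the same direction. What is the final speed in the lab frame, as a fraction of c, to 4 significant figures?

u ≈ 0.6946c

Compose boost 2: (0.246 + 0.541)/(1 + 0.246×0.541) = 0.7870/1.13309 = 0.6946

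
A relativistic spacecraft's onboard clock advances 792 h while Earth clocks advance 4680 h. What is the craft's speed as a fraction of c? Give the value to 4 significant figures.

β ≈ 0.9856

γ = Δt/τ₀ = 4680/792 = 5.90909
β = √(1 − 1/γ²) = √(1 − 1/5.90909²) = 0.9856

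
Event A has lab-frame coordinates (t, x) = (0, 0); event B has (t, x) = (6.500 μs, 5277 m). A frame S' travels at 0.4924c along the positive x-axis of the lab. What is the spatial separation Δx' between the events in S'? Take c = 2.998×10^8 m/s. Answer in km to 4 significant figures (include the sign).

γ = 1/√(1 − 0.4924²) = 1.14894
Δx' = γ(Δx − vΔt) = 1.14894 × (5277 m − 0.4924×(2.998×10^8 m/s)×6.500×10^-6 s)
= 1.14894 × (4317.46 m) = 4.960 km

Δx' ≈ 4.960 km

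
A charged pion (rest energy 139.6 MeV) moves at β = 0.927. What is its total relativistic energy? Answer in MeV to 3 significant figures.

E ≈ 372 MeV

γ = 1/√(1 − 0.927²) = 2.6662
E = γm₀c² = 2.6662 × 139.6 MeV = 372 MeV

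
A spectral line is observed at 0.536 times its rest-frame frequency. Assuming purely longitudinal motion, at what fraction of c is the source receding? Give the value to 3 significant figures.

f_obs/f_src = √((1−β)/(1+β)) = 0.536  ⇒  (1−β)/(1+β) = 0.28730
β = |1 − D²|/(1 + D²) = |1 − 0.28730|/(1 + 0.28730) = 0.554

β ≈ 0.554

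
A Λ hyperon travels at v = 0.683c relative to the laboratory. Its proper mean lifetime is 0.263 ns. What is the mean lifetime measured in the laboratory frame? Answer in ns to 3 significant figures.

γ = 1/√(1 − 0.683²) = 1.3691
Time dilation: Δt = γτ₀ = 1.3691 × 0.263 ns = 0.360 ns

Δt ≈ 0.360 ns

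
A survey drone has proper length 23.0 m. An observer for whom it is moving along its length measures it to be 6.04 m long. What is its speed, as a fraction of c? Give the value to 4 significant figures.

β ≈ 0.9649

γ = L₀/L = 23.0/6.04 = 3.80795
β = √(1 − 1/γ²) = 0.9649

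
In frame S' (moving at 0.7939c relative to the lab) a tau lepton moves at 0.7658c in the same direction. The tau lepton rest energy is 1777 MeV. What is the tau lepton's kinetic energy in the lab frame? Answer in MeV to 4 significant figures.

K ≈ 5530 MeV

u_lab = (0.7658 + 0.7939)/(1 + 0.7658×0.7939) = 0.9699816
γ = 1/√(1 − 0.9699816²) = 4.11221
K = (γ − 1)m₀c² = (4.11221 − 1) × 1777 = 3.11221 × 1777 = 5530 MeV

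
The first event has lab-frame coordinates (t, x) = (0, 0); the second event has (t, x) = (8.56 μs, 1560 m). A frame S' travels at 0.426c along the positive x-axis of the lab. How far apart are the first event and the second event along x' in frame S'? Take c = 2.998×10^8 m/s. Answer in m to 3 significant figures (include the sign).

γ = 1/√(1 − 0.426²) = 1.1053
Δx' = γ(Δx − vΔt) = 1.1053 × (1560 m − 0.426×(2.998×10^8 m/s)×8.56×10^-6 s)
= 1.1053 × (466.76 m) = 516 m

Δx' ≈ 516 m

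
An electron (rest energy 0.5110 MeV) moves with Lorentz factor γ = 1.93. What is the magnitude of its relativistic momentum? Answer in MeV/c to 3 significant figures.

p ≈ 0.844 MeV/c

β = √(1 − 1/γ²) = √(1 − 1/1.93²) = 0.85530
p = γβm₀c = 1.93 × 0.85530 × 0.5110 MeV/c = 0.844 MeV/c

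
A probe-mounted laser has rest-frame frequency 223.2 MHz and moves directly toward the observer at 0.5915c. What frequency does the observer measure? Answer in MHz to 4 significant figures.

Relativistic Doppler: f_obs = f_src √((1+β)/(1−β))
= 223.2 × √(1.59150/0.408500) = 223.2 × 1.97382 = 440.6 MHz

f_obs ≈ 440.6 MHz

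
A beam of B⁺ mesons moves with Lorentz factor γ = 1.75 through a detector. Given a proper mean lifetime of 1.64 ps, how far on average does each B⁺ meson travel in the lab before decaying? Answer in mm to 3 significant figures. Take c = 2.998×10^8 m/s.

d ≈ 0.706 mm

β = √(1 − 1/γ²) = √(1 − 1/1.75²) = 0.82065
Dilated lifetime: Δt = γτ₀ = 1.75 × 1.64 ps = 2.8700 ps
d = vΔt = 0.82065c × 2.8700 ps = 2.4603×10^8 m/s × 2.8700×10^-12 s = 0.706 mm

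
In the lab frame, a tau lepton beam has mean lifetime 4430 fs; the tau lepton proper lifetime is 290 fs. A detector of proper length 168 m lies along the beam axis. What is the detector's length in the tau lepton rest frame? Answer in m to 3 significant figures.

L ≈ 11.0 m

Time dilation ⇒ γ = Δt/τ₀ = 4430/290 = 15.276
Length contraction: L = L₀/γ = 168/15.276 = 11.0 m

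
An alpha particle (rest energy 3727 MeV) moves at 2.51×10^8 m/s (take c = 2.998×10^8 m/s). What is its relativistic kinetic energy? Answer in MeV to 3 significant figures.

K ≈ 3090 MeV

β = v/c = 2.51×10^8 / 2.998×10^8 = 0.83722
γ = 1/√(1 − 0.83722²) = 1.8286
K = (γ − 1)m₀c² = (1.8286 − 1) × 3727 MeV = 0.82863 × 3727 MeV = 3090 MeV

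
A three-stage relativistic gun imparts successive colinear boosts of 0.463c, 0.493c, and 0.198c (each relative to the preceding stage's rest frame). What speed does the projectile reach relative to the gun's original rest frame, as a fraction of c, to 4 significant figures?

u ≈ 0.8460c

Compose boost 2: (0.493 + 0.463)/(1 + 0.493×0.463) = 0.9560/1.22826 = 0.778337
Compose boost 3: (0.198 + 0.778337)/(1 + 0.198×0.778337) = 0.976337/1.15411 = 0.8460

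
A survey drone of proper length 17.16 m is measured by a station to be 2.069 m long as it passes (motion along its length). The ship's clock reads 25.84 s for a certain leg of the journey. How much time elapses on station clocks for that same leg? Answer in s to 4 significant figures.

Length contraction ⇒ γ = L₀/L = 17.16/2.069 = 8.29386
Time dilation: Δt = γτ₀ = 8.29386 × 25.84 s = 214.3 s

Δt ≈ 214.3 s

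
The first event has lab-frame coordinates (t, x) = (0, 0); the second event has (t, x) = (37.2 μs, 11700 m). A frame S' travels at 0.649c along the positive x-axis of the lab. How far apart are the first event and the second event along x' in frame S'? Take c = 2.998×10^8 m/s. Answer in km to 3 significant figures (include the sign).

Δx' ≈ 5.86 km

γ = 1/√(1 − 0.649²) = 1.3144
Δx' = γ(Δx − vΔt) = 1.3144 × (11700 m − 0.649×(2.998×10^8 m/s)×37.2×10^-6 s)
= 1.3144 × (4462.0 m) = 5.86 km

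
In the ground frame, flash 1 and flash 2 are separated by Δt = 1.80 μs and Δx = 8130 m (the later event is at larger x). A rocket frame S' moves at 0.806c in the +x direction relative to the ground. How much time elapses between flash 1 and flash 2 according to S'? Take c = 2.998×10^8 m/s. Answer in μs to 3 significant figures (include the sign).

Δt' ≈ -33.9 μs

γ = 1/√(1 − 0.806²) = 1.6894
Δt' = γ(Δt − vΔx/c²) = 1.6894 × (1.80 μs − 0.806×8130 m / (2.998×10^8 m/s))
= 1.6894 × (-20.057 μs) = -33.9 μs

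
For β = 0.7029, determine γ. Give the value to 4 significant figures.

γ ≈ 1.406

γ = 1/√(1 − β²) = 1/√(1 − 0.7029²) = 1/√(0.505932) = 1.406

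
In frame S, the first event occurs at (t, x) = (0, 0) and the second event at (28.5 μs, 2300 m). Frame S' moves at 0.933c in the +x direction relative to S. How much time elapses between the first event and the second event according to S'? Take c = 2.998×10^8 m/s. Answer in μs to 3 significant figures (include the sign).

γ = 1/√(1 − 0.933²) = 2.7787
Δt' = γ(Δt − vΔx/c²) = 2.7787 × (28.5 μs − 0.933×2300 m / (2.998×10^8 m/s))
= 2.7787 × (21.342 μs) = 59.3 μs

Δt' ≈ 59.3 μs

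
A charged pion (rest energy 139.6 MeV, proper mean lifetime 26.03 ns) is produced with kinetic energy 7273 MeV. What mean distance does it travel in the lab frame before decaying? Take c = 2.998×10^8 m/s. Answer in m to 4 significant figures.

d ≈ 414.3 m

γ = 1 + K/(m₀c²) = 1 + 7273/139.6 = 53.0989
β = √(1 − 1/γ²) = 0.999823
Dilated lifetime: γτ₀ = 53.0989 × 26.03 ns = 1382.16 ns
d = βc·γτ₀ = 0.999823 × (2.998×10^8 m/s) × 1.38216×10^-6 s = 414.3 m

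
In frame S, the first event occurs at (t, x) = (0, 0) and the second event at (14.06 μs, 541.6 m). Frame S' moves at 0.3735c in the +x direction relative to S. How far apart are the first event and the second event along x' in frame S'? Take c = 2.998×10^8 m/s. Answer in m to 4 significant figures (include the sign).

Δx' ≈ -1113 m

γ = 1/√(1 − 0.3735²) = 1.07802
Δx' = γ(Δx − vΔt) = 1.07802 × (541.6 m − 0.3735×(2.998×10^8 m/s)×14.06×10^-6 s)
= 1.07802 × (-1032.77 m) = -1113 m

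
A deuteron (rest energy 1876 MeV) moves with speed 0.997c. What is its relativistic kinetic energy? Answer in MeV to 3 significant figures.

γ = 1/√(1 − 0.997²) = 12.920
K = (γ − 1)m₀c² = (12.920 − 1) × 1876 MeV = 11.920 × 1876 MeV = 22400 MeV

K ≈ 22400 MeV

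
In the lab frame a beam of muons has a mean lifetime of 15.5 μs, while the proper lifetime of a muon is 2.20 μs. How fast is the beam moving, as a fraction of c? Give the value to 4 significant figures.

γ = Δt/τ₀ = 15.5/2.20 = 7.04545
β = √(1 − 1/γ²) = √(1 − 1/7.04545²) = 0.9899

β ≈ 0.9899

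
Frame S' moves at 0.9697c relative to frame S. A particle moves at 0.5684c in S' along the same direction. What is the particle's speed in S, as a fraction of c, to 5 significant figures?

Relativistic velocity addition: u = (u' + v)/(1 + u'v/c²)
= (0.5684 + 0.9697)/(1 + 0.5684×0.9697) = 1.5381/1.551177 = 0.99157

u ≈ 0.99157c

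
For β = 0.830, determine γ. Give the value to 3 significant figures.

γ = 1/√(1 − β²) = 1/√(1 − 0.830²) = 1/√(0.31110) = 1.79

γ ≈ 1.79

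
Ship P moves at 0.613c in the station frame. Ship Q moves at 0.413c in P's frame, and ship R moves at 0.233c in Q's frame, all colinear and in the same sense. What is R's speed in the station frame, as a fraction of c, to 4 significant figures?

u ≈ 0.8832c

Compose boost 2: (0.413 + 0.613)/(1 + 0.413×0.613) = 1.026/1.25317 = 0.818724
Compose boost 3: (0.233 + 0.818724)/(1 + 0.233×0.818724) = 1.05172/1.19076 = 0.8832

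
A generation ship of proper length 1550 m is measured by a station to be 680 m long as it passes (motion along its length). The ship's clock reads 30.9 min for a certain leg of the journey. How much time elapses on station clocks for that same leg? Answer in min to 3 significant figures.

Δt ≈ 70.4 min

Length contraction ⇒ γ = L₀/L = 1550/680 = 2.2794
Time dilation: Δt = γτ₀ = 2.2794 × 30.9 min = 70.4 min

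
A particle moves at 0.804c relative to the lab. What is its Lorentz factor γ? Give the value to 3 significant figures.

γ ≈ 1.68

γ = 1/√(1 − β²) = 1/√(1 − 0.804²) = 1/√(0.35358) = 1.68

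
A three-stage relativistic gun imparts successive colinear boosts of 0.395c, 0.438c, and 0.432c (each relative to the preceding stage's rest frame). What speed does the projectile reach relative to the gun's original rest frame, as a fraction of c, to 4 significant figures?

Compose boost 2: (0.438 + 0.395)/(1 + 0.438×0.395) = 0.8330/1.17301 = 0.710139
Compose boost 3: (0.432 + 0.710139)/(1 + 0.432×0.710139) = 1.14214/1.30678 = 0.8740

u ≈ 0.8740c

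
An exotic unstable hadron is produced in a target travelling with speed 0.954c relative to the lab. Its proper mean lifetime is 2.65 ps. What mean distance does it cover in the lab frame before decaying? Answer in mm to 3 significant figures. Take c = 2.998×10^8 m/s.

d ≈ 2.53 mm

γ = 1/√(1 − 0.954²) = 3.3355
Dilated lifetime: Δt = γτ₀ = 3.3355 × 2.65 ps = 8.8390 ps
d = vΔt = 0.954c × 8.8390 ps = 2.8601×10^8 m/s × 8.8390×10^-12 s = 2.53 mm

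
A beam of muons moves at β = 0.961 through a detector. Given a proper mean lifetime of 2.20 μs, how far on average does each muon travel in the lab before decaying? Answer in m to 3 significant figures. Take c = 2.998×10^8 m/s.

γ = 1/√(1 − 0.961²) = 3.6160
Dilated lifetime: Δt = γτ₀ = 3.6160 × 2.20 μs = 7.9552 μs
d = vΔt = 0.961c × 7.9552 μs = 2.8811×10^8 m/s × 7.9552×10^-6 s = 2290 m

d ≈ 2290 m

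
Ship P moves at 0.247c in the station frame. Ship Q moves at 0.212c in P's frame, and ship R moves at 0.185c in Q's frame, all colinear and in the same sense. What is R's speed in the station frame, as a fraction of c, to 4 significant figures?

u ≈ 0.5748c

Compose boost 2: (0.212 + 0.247)/(1 + 0.212×0.247) = 0.4590/1.05236 = 0.436161
Compose boost 3: (0.185 + 0.436161)/(1 + 0.185×0.436161) = 0.621161/1.08069 = 0.5748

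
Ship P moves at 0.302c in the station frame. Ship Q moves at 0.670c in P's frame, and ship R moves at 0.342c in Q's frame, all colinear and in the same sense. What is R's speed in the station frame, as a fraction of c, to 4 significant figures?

Compose boost 2: (0.670 + 0.302)/(1 + 0.670×0.302) = 0.9720/1.20234 = 0.808424
Compose boost 3: (0.342 + 0.808424)/(1 + 0.342×0.808424) = 1.15042/1.27648 = 0.9012

u ≈ 0.9012c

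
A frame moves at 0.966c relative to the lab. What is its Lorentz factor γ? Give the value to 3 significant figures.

γ ≈ 3.87

γ = 1/√(1 − β²) = 1/√(1 − 0.966²) = 1/√(0.066844) = 3.87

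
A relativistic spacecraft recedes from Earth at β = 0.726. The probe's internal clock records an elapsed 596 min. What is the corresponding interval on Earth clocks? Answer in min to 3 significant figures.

Δt ≈ 867 min

γ = 1/√(1 − 0.726²) = 1.4541
Time dilation: Δt = γτ₀ = 1.4541 × 596 min = 867 min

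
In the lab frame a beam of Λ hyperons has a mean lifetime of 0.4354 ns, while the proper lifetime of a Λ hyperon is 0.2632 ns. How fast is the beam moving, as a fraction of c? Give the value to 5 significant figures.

γ = Δt/τ₀ = 0.4354/0.2632 = 1.654255
β = √(1 − 1/γ²) = √(1 − 1/1.654255²) = 0.79660

β ≈ 0.79660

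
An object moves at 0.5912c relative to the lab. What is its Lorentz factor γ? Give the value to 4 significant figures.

γ = 1/√(1 − β²) = 1/√(1 − 0.5912²) = 1/√(0.650483) = 1.240

γ ≈ 1.240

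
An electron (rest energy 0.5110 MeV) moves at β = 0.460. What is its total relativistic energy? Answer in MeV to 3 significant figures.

E ≈ 0.576 MeV

γ = 1/√(1 − 0.460²) = 1.1262
E = γm₀c² = 1.1262 × 0.5110 MeV = 0.576 MeV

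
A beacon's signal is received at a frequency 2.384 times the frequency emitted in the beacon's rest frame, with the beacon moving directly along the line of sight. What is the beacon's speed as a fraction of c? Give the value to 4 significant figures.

f_obs/f_src = √((1+β)/(1−β)) = 2.384  ⇒  (1+β)/(1−β) = 5.68346
β = |1 − D²|/(1 + D²) = |1 − 5.68346|/(1 + 5.68346) = 0.7008

β ≈ 0.7008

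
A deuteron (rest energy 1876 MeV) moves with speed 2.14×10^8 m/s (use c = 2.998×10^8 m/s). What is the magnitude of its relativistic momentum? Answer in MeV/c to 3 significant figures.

p ≈ 1910 MeV/c

β = v/c = 2.14×10^8 / 2.998×10^8 = 0.71381
γ = 1/√(1 − 0.71381²) = 1.4279
p = γβm₀c = 1.4279 × 0.71381 × 1876 MeV/c = 1910 MeV/c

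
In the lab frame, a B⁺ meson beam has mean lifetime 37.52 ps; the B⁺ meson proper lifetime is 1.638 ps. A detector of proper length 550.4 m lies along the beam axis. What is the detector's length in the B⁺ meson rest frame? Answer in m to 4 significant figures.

Time dilation ⇒ γ = Δt/τ₀ = 37.52/1.638 = 22.9060
Length contraction: L = L₀/γ = 550.4/22.9060 = 24.03 m

L ≈ 24.03 m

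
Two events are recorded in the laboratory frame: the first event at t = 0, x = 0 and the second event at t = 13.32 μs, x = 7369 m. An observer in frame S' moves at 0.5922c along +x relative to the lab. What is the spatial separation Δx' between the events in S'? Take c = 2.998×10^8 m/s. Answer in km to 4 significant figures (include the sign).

γ = 1/√(1 − 0.5922²) = 1.24102
Δx' = γ(Δx − vΔt) = 1.24102 × (7369 m − 0.5922×(2.998×10^8 m/s)×13.32×10^-6 s)
= 1.24102 × (5004.15 m) = 6.210 km

Δx' ≈ 6.210 km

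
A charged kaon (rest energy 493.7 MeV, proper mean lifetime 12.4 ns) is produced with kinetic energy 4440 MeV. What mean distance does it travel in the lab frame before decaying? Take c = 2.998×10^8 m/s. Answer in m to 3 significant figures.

d ≈ 37.0 m

γ = 1 + K/(m₀c²) = 1 + 4440/493.7 = 9.9933
β = √(1 − 1/γ²) = 0.99498
Dilated lifetime: γτ₀ = 9.9933 × 12.4 ns = 123.92 ns
d = βc·γτ₀ = 0.99498 × (2.998×10^8 m/s) × 1.2392×10^-7 s = 37.0 m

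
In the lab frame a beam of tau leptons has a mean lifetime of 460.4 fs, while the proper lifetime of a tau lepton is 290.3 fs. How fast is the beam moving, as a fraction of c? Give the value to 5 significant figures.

β ≈ 0.77616

γ = Δt/τ₀ = 460.4/290.3 = 1.585946
β = √(1 − 1/γ²) = √(1 − 1/1.585946²) = 0.77616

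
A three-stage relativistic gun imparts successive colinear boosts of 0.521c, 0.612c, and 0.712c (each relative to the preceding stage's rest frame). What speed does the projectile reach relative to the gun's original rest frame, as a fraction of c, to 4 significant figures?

u ≈ 0.9748c

Compose boost 2: (0.612 + 0.521)/(1 + 0.612×0.521) = 1.133/1.31885 = 0.859080
Compose boost 3: (0.712 + 0.859080)/(1 + 0.712×0.859080) = 1.57108/1.61167 = 0.9748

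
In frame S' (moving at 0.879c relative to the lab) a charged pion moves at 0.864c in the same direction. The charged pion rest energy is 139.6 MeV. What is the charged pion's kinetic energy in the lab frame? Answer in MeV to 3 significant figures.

u_lab = (0.864 + 0.879)/(1 + 0.864×0.879) = 0.990647
γ = 1/√(1 − 0.990647²) = 7.3288
K = (γ − 1)m₀c² = (7.3288 − 1) × 139.6 = 6.3288 × 139.6 = 883 MeV

K ≈ 883 MeV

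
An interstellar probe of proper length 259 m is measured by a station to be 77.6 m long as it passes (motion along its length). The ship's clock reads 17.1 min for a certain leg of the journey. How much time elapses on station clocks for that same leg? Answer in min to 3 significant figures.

Δt ≈ 57.1 min

Length contraction ⇒ γ = L₀/L = 259/77.6 = 3.3376
Time dilation: Δt = γτ₀ = 3.3376 × 17.1 min = 57.1 min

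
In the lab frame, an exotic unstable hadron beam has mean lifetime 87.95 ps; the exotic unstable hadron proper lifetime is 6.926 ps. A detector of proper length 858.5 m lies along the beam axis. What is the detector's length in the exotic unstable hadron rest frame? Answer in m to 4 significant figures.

L ≈ 67.61 m

Time dilation ⇒ γ = Δt/τ₀ = 87.95/6.926 = 12.6985
Length contraction: L = L₀/γ = 858.5/12.6985 = 67.61 m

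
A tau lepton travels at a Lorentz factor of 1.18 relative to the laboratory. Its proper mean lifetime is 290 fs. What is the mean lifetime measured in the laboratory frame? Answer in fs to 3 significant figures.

γ = 1.18 (given)
Time dilation: Δt = γτ₀ = 1.18 × 290 fs = 342 fs

Δt ≈ 342 fs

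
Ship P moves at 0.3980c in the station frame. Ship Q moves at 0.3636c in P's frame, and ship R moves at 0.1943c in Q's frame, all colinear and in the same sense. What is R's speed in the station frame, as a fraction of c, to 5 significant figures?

Compose boost 2: (0.3636 + 0.3980)/(1 + 0.3636×0.3980) = 0.76160/1.144713 = 0.6653197
Compose boost 3: (0.1943 + 0.6653197)/(1 + 0.1943×0.6653197) = 0.8596197/1.129272 = 0.76122

u ≈ 0.76122c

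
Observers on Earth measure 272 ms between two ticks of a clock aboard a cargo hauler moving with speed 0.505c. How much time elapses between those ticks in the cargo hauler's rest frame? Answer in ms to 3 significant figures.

γ = 1/√(1 − 0.505²) = 1.1586
Proper time: τ₀ = Δt/γ = 272/1.1586 = 235 ms

τ₀ ≈ 235 ms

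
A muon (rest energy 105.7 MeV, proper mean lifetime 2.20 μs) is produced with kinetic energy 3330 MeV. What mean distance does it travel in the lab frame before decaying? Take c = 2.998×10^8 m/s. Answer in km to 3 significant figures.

d ≈ 21.4 km

γ = 1 + K/(m₀c²) = 1 + 3330/105.7 = 32.504
β = √(1 − 1/γ²) = 0.99953
Dilated lifetime: γτ₀ = 32.504 × 2.20 μs = 71.509 μs
d = βc·γτ₀ = 0.99953 × (2.998×10^8 m/s) × 7.1509×10^-5 s = 21.4 km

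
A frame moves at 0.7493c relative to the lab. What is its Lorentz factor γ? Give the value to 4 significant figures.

γ = 1/√(1 − β²) = 1/√(1 − 0.7493²) = 1/√(0.438550) = 1.510

γ ≈ 1.510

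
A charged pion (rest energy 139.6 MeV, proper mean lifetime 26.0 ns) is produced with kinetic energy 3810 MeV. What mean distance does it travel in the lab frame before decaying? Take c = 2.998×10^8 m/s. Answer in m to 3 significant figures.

γ = 1 + K/(m₀c²) = 1 + 3810/139.6 = 28.292
β = √(1 − 1/γ²) = 0.99938
Dilated lifetime: γτ₀ = 28.292 × 26.0 ns = 735.60 ns
d = βc·γτ₀ = 0.99938 × (2.998×10^8 m/s) × 7.3560×10^-7 s = 220 m

d ≈ 220 m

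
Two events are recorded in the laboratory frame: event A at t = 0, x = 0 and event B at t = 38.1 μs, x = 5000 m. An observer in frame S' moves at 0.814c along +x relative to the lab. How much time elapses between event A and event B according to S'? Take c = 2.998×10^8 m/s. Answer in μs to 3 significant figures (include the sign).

Δt' ≈ 42.2 μs

γ = 1/√(1 − 0.814²) = 1.7216
Δt' = γ(Δt − vΔx/c²) = 1.7216 × (38.1 μs − 0.814×5000 m / (2.998×10^8 m/s))
= 1.7216 × (24.524 μs) = 42.2 μs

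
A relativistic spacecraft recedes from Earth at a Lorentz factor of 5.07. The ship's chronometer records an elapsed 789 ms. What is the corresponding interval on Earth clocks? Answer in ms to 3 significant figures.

γ = 5.07 (given)
Time dilation: Δt = γτ₀ = 5.07 × 789 ms = 4000 ms

Δt ≈ 4000 ms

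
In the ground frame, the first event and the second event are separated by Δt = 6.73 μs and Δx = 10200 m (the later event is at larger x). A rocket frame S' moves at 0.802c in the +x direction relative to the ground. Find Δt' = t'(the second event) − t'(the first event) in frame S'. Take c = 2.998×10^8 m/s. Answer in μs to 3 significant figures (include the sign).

Δt' ≈ -34.4 μs

γ = 1/√(1 − 0.802²) = 1.6741
Δt' = γ(Δt − vΔx/c²) = 1.6741 × (6.73 μs − 0.802×10200 m / (2.998×10^8 m/s))
= 1.6741 × (-20.556 μs) = -34.4 μs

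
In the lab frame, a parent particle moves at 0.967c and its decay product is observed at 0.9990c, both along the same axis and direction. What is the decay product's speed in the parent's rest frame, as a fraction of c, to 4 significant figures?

Inverse velocity addition: u' = (u − v)/(1 − uv/c²)
= (0.9990 − 0.967)/(1 − 0.9990×0.967) = 0.03200/0.0339670 = 0.9421

u' ≈ 0.9421c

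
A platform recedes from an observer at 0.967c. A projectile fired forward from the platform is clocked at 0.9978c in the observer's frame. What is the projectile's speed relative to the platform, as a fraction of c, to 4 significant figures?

u' ≈ 0.8768c

Inverse velocity addition: u' = (u − v)/(1 − uv/c²)
= (0.9978 − 0.967)/(1 − 0.9978×0.967) = 0.03080/0.0351274 = 0.8768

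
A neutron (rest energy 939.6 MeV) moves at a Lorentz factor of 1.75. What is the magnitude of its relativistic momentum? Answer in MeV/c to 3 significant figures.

β = √(1 − 1/γ²) = √(1 − 1/1.75²) = 0.82065
p = γβm₀c = 1.75 × 0.82065 × 939.6 MeV/c = 1350 MeV/c

p ≈ 1350 MeV/c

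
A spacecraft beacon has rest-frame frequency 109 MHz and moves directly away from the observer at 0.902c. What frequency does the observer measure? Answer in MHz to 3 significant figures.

Relativistic Doppler: f_obs = f_src √((1−β)/(1+β))
= 109 × √(0.098000/1.9020) = 109 × 0.22699 = 24.7 MHz

f_obs ≈ 24.7 MHz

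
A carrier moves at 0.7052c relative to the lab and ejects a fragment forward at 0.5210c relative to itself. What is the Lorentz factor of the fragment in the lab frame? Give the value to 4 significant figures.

u_lab = (0.5210 + 0.7052)/(1 + 0.5210×0.7052) = 1.2262/1.367409 = 0.8967323
γ = 1/√(1 − 0.8967323²) = 2.260

γ ≈ 2.260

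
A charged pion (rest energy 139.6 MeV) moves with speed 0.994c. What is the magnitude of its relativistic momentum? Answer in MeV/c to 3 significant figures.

γ = 1/√(1 − 0.994²) = 9.1424
p = γβm₀c = 9.1424 × 0.994 × 139.6 MeV/c = 1270 MeV/c

p ≈ 1270 MeV/c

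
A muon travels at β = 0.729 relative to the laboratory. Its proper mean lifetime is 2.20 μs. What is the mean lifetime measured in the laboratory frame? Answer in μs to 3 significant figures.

Δt ≈ 3.21 μs

γ = 1/√(1 − 0.729²) = 1.4609
Time dilation: Δt = γτ₀ = 1.4609 × 2.20 μs = 3.21 μs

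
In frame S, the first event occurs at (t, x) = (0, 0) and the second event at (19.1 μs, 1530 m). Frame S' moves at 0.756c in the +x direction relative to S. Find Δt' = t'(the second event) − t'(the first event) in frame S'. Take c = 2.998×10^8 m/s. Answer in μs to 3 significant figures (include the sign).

Δt' ≈ 23.3 μs

γ = 1/√(1 − 0.756²) = 1.5277
Δt' = γ(Δt − vΔx/c²) = 1.5277 × (19.1 μs − 0.756×1530 m / (2.998×10^8 m/s))
= 1.5277 × (15.242 μs) = 23.3 μs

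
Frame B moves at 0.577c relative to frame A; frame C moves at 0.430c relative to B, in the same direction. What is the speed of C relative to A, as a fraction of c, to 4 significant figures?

Compose boost 2: (0.430 + 0.577)/(1 + 0.430×0.577) = 1.007/1.24811 = 0.8068

u ≈ 0.8068c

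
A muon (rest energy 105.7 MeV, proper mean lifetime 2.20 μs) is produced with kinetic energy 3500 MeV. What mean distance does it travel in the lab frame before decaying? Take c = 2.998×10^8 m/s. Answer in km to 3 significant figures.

d ≈ 22.5 km

γ = 1 + K/(m₀c²) = 1 + 3500/105.7 = 34.113
β = √(1 − 1/γ²) = 0.99957
Dilated lifetime: γτ₀ = 34.113 × 2.20 μs = 75.048 μs
d = βc·γτ₀ = 0.99957 × (2.998×10^8 m/s) × 7.5048×10^-5 s = 22.5 km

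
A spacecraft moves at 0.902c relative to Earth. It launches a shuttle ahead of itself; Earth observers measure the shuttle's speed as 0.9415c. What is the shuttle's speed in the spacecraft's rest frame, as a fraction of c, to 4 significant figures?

u' ≈ 0.2620c

Inverse velocity addition: u' = (u − v)/(1 − uv/c²)
= (0.9415 − 0.902)/(1 − 0.9415×0.902) = 0.03950/0.150767 = 0.2620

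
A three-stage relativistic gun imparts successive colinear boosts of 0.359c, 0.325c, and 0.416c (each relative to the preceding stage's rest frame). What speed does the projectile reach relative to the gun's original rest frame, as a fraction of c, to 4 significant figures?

Compose boost 2: (0.325 + 0.359)/(1 + 0.325×0.359) = 0.6840/1.11668 = 0.612533
Compose boost 3: (0.416 + 0.612533)/(1 + 0.416×0.612533) = 1.02853/1.25481 = 0.8197

u ≈ 0.8197c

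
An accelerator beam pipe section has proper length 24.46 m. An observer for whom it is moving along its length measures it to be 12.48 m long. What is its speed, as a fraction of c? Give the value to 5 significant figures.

γ = L₀/L = 24.46/12.48 = 1.959936
β = √(1 − 1/γ²) = 0.86004

β ≈ 0.86004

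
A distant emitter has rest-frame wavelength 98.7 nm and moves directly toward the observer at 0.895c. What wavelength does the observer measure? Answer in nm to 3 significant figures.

λ_obs ≈ 23.2 nm

Relativistic Doppler: λ_obs = λ_src √((1−β)/(1+β))
= 98.7 × √(0.10500/1.8950) = 98.7 × 0.23539 = 23.2 nm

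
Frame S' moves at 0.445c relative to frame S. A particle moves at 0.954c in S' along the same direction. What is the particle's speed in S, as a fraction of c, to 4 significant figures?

u ≈ 0.9821c

Relativistic velocity addition: u = (u' + v)/(1 + u'v/c²)
= (0.954 + 0.445)/(1 + 0.954×0.445) = 1.399/1.42453 = 0.9821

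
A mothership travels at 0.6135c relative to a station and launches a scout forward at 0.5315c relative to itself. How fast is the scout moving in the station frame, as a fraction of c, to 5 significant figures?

Compose boost 2: (0.5315 + 0.6135)/(1 + 0.5315×0.6135) = 1.1450/1.326075 = 0.86345

u ≈ 0.86345c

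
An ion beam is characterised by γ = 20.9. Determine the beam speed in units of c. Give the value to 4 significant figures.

β = √(1 − 1/γ²) = √(1 − 1/20.9²) = √(0.997711) = 0.9989

β ≈ 0.9989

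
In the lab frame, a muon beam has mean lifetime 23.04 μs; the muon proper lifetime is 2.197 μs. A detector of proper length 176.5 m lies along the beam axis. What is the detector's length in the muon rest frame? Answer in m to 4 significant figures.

Time dilation ⇒ γ = Δt/τ₀ = 23.04/2.197 = 10.4870
Length contraction: L = L₀/γ = 176.5/10.4870 = 16.83 m

L ≈ 16.83 m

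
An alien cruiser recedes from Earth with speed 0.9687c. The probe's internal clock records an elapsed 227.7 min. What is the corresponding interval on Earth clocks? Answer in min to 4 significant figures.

Δt ≈ 917.3 min

γ = 1/√(1 − 0.9687²) = 4.02845
Time dilation: Δt = γτ₀ = 4.02845 × 227.7 min = 917.3 min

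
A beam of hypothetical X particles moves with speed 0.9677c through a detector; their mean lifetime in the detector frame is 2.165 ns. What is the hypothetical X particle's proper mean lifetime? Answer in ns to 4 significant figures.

γ = 1/√(1 − 0.9677²) = 3.96661
Proper time: τ₀ = Δt/γ = 2.165/3.96661 = 0.5458 ns

τ₀ ≈ 0.5458 ns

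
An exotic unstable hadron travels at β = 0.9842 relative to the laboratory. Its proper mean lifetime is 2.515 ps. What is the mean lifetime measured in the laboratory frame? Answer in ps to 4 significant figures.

Δt ≈ 14.20 ps

γ = 1/√(1 − 0.9842²) = 5.64779
Time dilation: Δt = γτ₀ = 5.64779 × 2.515 ps = 14.20 ps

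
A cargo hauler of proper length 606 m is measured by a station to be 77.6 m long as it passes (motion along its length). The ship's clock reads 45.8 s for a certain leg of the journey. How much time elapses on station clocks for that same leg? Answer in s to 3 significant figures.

Length contraction ⇒ γ = L₀/L = 606/77.6 = 7.8093
Time dilation: Δt = γτ₀ = 7.8093 × 45.8 s = 358 s

Δt ≈ 358 s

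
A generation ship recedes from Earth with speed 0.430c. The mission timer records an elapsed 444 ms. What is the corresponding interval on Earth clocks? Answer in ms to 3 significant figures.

Δt ≈ 492 ms

γ = 1/√(1 − 0.430²) = 1.1076
Time dilation: Δt = γτ₀ = 1.1076 × 444 ms = 492 ms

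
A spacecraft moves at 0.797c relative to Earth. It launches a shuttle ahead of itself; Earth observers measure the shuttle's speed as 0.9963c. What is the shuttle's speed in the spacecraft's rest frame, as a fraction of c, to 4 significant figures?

u' ≈ 0.9677c

Inverse velocity addition: u' = (u − v)/(1 − uv/c²)
= (0.9963 − 0.797)/(1 − 0.9963×0.797) = 0.1993/0.205949 = 0.9677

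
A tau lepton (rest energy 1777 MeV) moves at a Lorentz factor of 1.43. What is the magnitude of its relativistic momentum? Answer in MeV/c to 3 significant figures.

p ≈ 1820 MeV/c

β = √(1 − 1/γ²) = √(1 − 1/1.43²) = 0.71483
p = γβm₀c = 1.43 × 0.71483 × 1777 MeV/c = 1820 MeV/c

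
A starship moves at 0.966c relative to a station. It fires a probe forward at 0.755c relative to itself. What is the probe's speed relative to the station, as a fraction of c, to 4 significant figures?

Relativistic velocity addition: u = (u' + v)/(1 + u'v/c²)
= (0.755 + 0.966)/(1 + 0.755×0.966) = 1.721/1.72933 = 0.9952

u ≈ 0.9952c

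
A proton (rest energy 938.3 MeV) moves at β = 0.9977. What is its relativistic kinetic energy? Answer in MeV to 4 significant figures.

K ≈ 12900 MeV

γ = 1/√(1 − 0.9977²) = 14.7527
K = (γ − 1)m₀c² = (14.7527 − 1) × 938.3 MeV = 13.7527 × 938.3 MeV = 12900 MeV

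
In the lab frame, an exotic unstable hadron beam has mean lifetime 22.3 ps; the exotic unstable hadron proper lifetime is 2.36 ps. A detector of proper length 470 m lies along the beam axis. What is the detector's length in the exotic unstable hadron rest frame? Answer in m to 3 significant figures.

Time dilation ⇒ γ = Δt/τ₀ = 22.3/2.36 = 9.4492
Length contraction: L = L₀/γ = 470/9.4492 = 49.7 m

L ≈ 49.7 m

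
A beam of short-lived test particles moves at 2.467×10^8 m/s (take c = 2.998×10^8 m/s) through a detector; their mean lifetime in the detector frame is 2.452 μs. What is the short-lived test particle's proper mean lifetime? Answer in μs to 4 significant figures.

β = v/c = 2.467×10^8 / 2.998×10^8 = 0.822882
γ = 1/√(1 − 0.822882²) = 1.75991
Proper time: τ₀ = Δt/γ = 2.452/1.75991 = 1.393 μs

τ₀ ≈ 1.393 μs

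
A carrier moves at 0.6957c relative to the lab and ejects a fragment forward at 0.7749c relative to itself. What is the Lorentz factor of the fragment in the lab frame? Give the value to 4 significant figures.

γ ≈ 3.390

u_lab = (0.7749 + 0.6957)/(1 + 0.7749×0.6957) = 1.4706/1.539098 = 0.9554948
γ = 1/√(1 − 0.9554948²) = 3.390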